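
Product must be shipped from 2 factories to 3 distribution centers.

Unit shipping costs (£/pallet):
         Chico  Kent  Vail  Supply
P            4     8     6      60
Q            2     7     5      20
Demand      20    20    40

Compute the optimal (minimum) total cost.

440

A cheapest plan:
  P–Kent: 20 × £8 = £160
  P–Vail: 40 × £6 = £240
  Q–Chico: 20 × £2 = £40
Total = 160 + 240 + 40 = £440.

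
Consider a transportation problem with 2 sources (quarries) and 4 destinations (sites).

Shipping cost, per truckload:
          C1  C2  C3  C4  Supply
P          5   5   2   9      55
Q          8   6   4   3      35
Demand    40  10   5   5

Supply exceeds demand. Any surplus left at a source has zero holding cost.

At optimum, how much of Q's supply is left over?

30

Minimum-cost shipments:
  P→C1: 40 × 5 = 200
  P→C2: 10 × 5 = 50
  P→C3: 5 × 2 = 10
  Q→C4: 5 × 3 = 15
Total cost = 275.
Q ships 5 of its 35, leaving 30.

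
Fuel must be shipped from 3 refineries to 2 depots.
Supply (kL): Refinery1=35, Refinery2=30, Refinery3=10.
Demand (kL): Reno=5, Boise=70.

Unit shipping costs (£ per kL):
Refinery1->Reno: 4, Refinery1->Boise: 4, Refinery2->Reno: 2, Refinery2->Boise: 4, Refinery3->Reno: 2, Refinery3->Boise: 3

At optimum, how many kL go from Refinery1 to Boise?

Optimal shipments:
  Refinery1 to Boise: 35 × £4 = £140
  Refinery2 to Reno: 5 × £2 = £10
  Refinery2 to Boise: 25 × £4 = £100
  Refinery3 to Boise: 10 × £3 = £30
Total cost = £280.
So Refinery1→Boise carries 35 kL.

35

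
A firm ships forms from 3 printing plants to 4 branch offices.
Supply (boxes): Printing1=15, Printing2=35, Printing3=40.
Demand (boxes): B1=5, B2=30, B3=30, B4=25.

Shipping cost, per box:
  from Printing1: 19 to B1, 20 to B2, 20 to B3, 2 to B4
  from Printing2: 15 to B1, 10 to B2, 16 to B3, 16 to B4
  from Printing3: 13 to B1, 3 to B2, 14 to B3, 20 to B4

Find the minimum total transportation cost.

815

Optimal allocation:
  Printing1 to B4: 15 × 2 = 30
  Printing2 to B1: 5 × 15 = 75
  Printing2 to B3: 20 × 16 = 320
  Printing2 to B4: 10 × 16 = 160
  Printing3 to B2: 30 × 3 = 90
  Printing3 to B3: 10 × 14 = 140
Total = 30 + 75 + 320 + 160 + 90 + 140 = 815.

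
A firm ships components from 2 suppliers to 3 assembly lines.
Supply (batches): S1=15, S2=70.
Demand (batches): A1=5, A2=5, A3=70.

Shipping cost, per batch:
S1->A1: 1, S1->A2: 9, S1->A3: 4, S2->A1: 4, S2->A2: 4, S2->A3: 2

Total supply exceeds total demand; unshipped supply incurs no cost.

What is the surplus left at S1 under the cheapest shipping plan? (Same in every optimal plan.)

Minimum-cost shipments:
  S1 to A1: 5 × 1 = 5
  S1 to A3: 5 × 4 = 20
  S2 to A2: 5 × 4 = 20
  S2 to A3: 65 × 2 = 130
Total cost = 175.
S1 ships 10 of its 15, leaving 5.

5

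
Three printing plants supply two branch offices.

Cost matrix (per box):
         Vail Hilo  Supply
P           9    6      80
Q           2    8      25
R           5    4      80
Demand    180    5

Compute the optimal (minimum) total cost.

1155

One minimum-cost allocation:
  P–Vail: 75 × 9 = 675
  P–Hilo: 5 × 6 = 30
  Q–Vail: 25 × 2 = 50
  R–Vail: 80 × 5 = 400
Total = 675 + 30 + 50 + 400 = 1155.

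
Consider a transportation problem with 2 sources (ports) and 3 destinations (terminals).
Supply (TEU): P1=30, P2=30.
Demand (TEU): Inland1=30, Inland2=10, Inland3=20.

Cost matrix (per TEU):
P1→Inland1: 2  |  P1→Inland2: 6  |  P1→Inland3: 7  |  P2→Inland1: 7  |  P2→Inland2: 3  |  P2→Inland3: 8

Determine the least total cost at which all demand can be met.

250

An optimal shipping plan:
  P1->Inland1: 30 × 2 = 60
  P2->Inland2: 10 × 3 = 30
  P2->Inland3: 20 × 8 = 160
Total = 60 + 30 + 160 = 250.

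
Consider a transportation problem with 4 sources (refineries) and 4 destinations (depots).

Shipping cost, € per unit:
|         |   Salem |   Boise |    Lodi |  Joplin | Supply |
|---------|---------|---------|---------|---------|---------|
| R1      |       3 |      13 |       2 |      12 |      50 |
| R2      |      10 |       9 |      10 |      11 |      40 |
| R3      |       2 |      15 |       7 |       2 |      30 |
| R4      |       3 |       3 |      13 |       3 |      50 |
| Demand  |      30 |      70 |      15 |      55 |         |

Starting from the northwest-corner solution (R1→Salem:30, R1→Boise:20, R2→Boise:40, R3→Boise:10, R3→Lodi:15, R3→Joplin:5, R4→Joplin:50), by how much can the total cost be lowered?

375

Current plan cost = 30·3 + 20·13 + 40·9 + 10·15 + 15·7 + 5·2 + 50·3 = €1125.
Optimal plan:
  R1->Salem: 30 × €3 = €90
  R1->Lodi: 15 × €2 = €30
  R1->Joplin: 5 × €12 = €60
  R2->Boise: 40 × €9 = €360
  R3->Joplin: 30 × €2 = €60
  R4->Boise: 30 × €3 = €90
  R4->Joplin: 20 × €3 = €60
Optimal cost = €750.
Saving = 1125 − 750 = €375.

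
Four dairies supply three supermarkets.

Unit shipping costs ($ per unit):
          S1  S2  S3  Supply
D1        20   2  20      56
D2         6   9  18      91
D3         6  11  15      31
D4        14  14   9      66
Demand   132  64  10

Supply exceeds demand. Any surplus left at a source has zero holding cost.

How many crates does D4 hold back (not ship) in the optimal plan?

An optimal plan:
  D1–S2: 56 crates
  D2–S1: 91 crates
  D3–S1: 31 crates
  D4–S1: 10 crates
  D4–S2: 8 crates
  D4–S3: 10 crates
Total cost = $1186.
D4 ships 28 of its 66, leaving 38.

38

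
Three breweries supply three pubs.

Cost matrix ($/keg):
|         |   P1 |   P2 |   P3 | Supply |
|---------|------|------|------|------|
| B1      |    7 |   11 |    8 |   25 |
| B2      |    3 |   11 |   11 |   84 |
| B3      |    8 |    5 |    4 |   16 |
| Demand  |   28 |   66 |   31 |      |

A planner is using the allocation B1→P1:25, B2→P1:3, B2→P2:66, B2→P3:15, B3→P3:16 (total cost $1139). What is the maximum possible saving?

165

Current plan cost = 25·7 + 3·3 + 66·11 + 15·11 + 16·4 = $1139.
Optimal plan:
  B1→P3: 25 × $8 = $200
  B2→P1: 28 × $3 = $84
  B2→P2: 56 × $11 = $616
  B3→P2: 10 × $5 = $50
  B3→P3: 6 × $4 = $24
Optimal cost = $974.
Saving = 1139 − 974 = $165.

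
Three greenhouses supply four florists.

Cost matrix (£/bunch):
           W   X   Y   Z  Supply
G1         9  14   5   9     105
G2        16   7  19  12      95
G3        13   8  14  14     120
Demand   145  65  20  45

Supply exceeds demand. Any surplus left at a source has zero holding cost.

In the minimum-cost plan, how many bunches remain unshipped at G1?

0

An optimal plan:
  G1→W: 70 × £9 = £630
  G1→Y: 20 × £5 = £100
  G1→Z: 15 × £9 = £135
  G2→X: 65 × £7 = £455
  G2→Z: 30 × £12 = £360
  G3→W: 75 × £13 = £975
Total cost = £2655.
G1 ships 105 of its 105, leaving 0.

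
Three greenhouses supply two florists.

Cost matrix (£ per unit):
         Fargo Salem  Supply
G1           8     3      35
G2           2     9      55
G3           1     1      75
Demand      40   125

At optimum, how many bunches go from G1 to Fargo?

0

Solving gives:
  G1 to Salem: 35 × £3 = £105
  G2 to Fargo: 40 × £2 = £80
  G2 to Salem: 15 × £9 = £135
  G3 to Salem: 75 × £1 = £75
Total cost = £395.
The route G1→Fargo is not used.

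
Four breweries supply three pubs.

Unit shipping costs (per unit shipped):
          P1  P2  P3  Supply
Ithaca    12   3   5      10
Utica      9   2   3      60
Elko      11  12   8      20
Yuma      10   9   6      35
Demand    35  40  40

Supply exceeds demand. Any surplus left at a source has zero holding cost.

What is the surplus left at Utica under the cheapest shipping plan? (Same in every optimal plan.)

0

An optimal plan:
  Ithaca to P2: 10 kegs
  Utica to P2: 30 kegs
  Utica to P3: 30 kegs
  Elko to P1: 10 kegs
  Yuma to P1: 25 kegs
  Yuma to P3: 10 kegs
Total cost = 600.
Utica ships 60 of its 60, leaving 0.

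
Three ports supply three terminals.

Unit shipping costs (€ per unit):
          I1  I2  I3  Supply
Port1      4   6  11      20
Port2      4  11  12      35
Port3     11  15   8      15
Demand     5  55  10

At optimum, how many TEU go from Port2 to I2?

Solving gives:
  Port1 to I2: 20 × €6 = €120
  Port2 to I1: 5 × €4 = €20
  Port2 to I2: 30 × €11 = €330
  Port3 to I2: 5 × €15 = €75
  Port3 to I3: 10 × €8 = €80
Total cost = €625.
So Port2→I2 carries 30 TEU.

30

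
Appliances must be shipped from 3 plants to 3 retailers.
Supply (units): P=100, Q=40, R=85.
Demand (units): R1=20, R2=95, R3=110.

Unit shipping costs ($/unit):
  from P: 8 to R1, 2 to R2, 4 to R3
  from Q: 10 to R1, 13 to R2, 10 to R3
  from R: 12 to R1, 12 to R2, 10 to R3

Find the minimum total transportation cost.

1460

Optimal allocation:
  P→R2: 95 × $2 = $190
  P→R3: 5 × $4 = $20
  Q→R1: 20 × $10 = $200
  Q→R3: 20 × $10 = $200
  R→R3: 85 × $10 = $850
Total = 190 + 20 + 200 + 200 + 850 = $1460.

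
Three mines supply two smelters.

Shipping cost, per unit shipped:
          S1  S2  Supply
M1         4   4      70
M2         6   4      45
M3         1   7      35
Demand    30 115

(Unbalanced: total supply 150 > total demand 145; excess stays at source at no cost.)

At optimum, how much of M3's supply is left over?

An optimal plan:
  M1 to S2: 70 × 4 = 280
  M2 to S2: 45 × 4 = 180
  M3 to S1: 30 × 1 = 30
Total cost = 490.
M3 ships 30 of its 35, leaving 5.

5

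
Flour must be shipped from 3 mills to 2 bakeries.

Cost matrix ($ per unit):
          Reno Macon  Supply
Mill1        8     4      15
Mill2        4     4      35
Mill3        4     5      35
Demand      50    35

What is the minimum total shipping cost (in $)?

One minimum-cost allocation:
  Mill1 to Macon: 15 × $4 = $60
  Mill2 to Reno: 15 × $4 = $60
  Mill2 to Macon: 20 × $4 = $80
  Mill3 to Reno: 35 × $4 = $140
Total = 60 + 60 + 80 + 140 = $340.

340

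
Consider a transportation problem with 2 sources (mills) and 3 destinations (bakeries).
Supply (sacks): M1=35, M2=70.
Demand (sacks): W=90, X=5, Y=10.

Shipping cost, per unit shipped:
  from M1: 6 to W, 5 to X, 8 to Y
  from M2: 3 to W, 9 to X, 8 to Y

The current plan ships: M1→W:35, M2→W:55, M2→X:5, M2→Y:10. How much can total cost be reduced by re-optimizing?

65

Current plan cost = 35·6 + 55·3 + 5·9 + 10·8 = 500.
Optimal plan:
  M1–W: 20 sacks
  M1–X: 5 sacks
  M1–Y: 10 sacks
  M2–W: 70 sacks
Optimal cost = 435.
Saving = 500 − 435 = 65.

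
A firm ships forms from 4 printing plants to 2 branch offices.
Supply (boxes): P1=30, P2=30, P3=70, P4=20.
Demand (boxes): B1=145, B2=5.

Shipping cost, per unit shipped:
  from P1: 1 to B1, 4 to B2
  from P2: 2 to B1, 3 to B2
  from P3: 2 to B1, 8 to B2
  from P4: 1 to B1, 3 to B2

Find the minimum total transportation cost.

255

A cheapest plan:
  P1 to B1: 30 × 1 = 30
  P2 to B1: 25 × 2 = 50
  P2 to B2: 5 × 3 = 15
  P3 to B1: 70 × 2 = 140
  P4 to B1: 20 × 1 = 20
Total = 30 + 50 + 15 + 140 + 20 = 255.
(Supply check: P1 ships 30; P2 ships 30; P3 ships 70; P4 ships 20.)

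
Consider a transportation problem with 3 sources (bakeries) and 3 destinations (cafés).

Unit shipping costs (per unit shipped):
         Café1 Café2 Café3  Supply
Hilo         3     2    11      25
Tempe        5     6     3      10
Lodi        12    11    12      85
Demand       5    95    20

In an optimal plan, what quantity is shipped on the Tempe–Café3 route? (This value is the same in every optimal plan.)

Solving gives:
  Hilo->Café2: 25 × 2 = 50
  Tempe->Café3: 10 × 3 = 30
  Lodi->Café1: 5 × 12 = 60
  Lodi->Café2: 70 × 11 = 770
  Lodi->Café3: 10 × 12 = 120
Total cost = 1030.
So Tempe→Café3 carries 10 trays.

10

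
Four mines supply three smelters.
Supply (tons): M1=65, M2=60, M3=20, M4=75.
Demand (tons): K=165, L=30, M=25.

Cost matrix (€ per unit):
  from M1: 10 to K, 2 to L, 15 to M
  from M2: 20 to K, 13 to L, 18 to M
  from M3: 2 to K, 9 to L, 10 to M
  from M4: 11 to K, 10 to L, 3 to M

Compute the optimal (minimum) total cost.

2275

Optimal allocation:
  M1 to K: 35 × €10 = €350
  M1 to L: 30 × €2 = €60
  M2 to K: 60 × €20 = €1200
  M3 to K: 20 × €2 = €40
  M4 to K: 50 × €11 = €550
  M4 to M: 25 × €3 = €75
Total = 350 + 60 + 1200 + 40 + 550 + 75 = €2275.
(Supply check: M1 ships 65; M2 ships 60; M3 ships 20; M4 ships 75.)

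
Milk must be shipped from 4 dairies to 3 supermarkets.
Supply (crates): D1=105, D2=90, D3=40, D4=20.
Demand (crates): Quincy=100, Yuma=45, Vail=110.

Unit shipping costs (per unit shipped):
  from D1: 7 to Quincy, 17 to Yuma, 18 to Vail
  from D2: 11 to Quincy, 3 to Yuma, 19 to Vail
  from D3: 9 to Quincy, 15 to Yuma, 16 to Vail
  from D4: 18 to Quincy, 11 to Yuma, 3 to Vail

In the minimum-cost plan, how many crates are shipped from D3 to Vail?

40

Solving gives:
  D1–Quincy: 100 × 7 = 700
  D1–Vail: 5 × 18 = 90
  D2–Yuma: 45 × 3 = 135
  D2–Vail: 45 × 19 = 855
  D3–Vail: 40 × 16 = 640
  D4–Vail: 20 × 3 = 60
Total cost = 2480.
So D3→Vail carries 40 crates.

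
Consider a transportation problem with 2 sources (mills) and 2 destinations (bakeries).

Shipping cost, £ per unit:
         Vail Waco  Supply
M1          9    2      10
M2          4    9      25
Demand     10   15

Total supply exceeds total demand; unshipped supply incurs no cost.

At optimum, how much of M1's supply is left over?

An optimal plan:
  M1→Waco: 10 × £2 = £20
  M2→Vail: 10 × £4 = £40
  M2→Waco: 5 × £9 = £45
Total cost = £105.
M1 ships 10 of its 10, leaving 0.

0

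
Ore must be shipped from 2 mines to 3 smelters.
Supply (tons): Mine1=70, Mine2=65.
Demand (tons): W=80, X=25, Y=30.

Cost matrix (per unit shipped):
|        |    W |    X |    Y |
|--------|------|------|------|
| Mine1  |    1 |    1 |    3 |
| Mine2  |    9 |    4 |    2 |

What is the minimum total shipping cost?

320

Optimal allocation:
  Mine1–W: 70 × 1 = 70
  Mine2–W: 10 × 9 = 90
  Mine2–X: 25 × 4 = 100
  Mine2–Y: 30 × 2 = 60
Total = 70 + 90 + 100 + 60 = 320.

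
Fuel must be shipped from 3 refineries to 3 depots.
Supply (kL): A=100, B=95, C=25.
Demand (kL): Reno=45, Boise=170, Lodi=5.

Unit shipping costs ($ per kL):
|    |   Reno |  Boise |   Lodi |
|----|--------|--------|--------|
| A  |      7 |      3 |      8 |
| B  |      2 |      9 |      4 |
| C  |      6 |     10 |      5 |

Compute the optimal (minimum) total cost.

1065

Optimal allocation:
  A->Boise: 100 × $3 = $300
  B->Reno: 45 × $2 = $90
  B->Boise: 45 × $9 = $405
  B->Lodi: 5 × $4 = $20
  C->Boise: 25 × $10 = $250
Total = 300 + 90 + 405 + 20 + 250 = $1065.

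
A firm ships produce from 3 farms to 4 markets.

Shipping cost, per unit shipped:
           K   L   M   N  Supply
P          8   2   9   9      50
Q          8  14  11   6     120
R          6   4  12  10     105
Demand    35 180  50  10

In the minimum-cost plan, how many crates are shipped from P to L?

Solving gives:
  P→L: 50 × 2 = 100
  Q→K: 35 × 8 = 280
  Q→L: 25 × 14 = 350
  Q→M: 50 × 11 = 550
  Q→N: 10 × 6 = 60
  R→L: 105 × 4 = 420
Total cost = 1760.
So P→L carries 50 crates.

50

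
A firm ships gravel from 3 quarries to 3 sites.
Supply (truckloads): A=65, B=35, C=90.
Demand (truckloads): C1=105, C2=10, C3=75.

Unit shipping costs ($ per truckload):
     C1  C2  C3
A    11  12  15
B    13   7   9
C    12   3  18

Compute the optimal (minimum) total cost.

2180

An optimal shipping plan:
  A→C1: 25 × $11 = $275
  A→C3: 40 × $15 = $600
  B→C3: 35 × $9 = $315
  C→C1: 80 × $12 = $960
  C→C2: 10 × $3 = $30
Total = 275 + 600 + 315 + 960 + 30 = $2180.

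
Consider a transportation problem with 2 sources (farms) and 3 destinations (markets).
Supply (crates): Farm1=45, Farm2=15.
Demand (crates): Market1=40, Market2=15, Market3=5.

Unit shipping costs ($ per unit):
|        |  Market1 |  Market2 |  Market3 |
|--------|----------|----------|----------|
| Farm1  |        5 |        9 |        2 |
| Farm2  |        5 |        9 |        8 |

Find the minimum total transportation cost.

Optimal allocation:
  Farm1->Market1: 25 × $5 = $125
  Farm1->Market2: 15 × $9 = $135
  Farm1->Market3: 5 × $2 = $10
  Farm2->Market1: 15 × $5 = $75
Total = 125 + 135 + 10 + 75 = $345.
(Supply check: Farm1 ships 45; Farm2 ships 15.)

345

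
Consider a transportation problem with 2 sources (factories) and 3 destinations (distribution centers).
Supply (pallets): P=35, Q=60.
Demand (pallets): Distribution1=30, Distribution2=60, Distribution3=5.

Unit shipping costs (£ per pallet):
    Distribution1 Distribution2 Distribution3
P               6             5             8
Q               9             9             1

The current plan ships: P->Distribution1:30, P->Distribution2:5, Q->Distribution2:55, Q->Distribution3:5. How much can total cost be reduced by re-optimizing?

30

Current plan cost = 30·6 + 5·5 + 55·9 + 5·1 = £705.
Optimal plan:
  P–Distribution2: 35 pallets
  Q–Distribution1: 30 pallets
  Q–Distribution2: 25 pallets
  Q–Distribution3: 5 pallets
Optimal cost = £675.
Saving = 705 − 675 = £30.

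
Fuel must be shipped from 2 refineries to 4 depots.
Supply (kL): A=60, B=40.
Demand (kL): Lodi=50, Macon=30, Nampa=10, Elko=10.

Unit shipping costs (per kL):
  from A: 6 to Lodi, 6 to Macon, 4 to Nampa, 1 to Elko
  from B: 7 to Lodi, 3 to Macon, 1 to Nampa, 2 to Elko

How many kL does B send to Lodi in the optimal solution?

Solving gives:
  A to Lodi: 50 × 6 = 300
  A to Elko: 10 × 1 = 10
  B to Macon: 30 × 3 = 90
  B to Nampa: 10 × 1 = 10
Total cost = 410.
The route B→Lodi is not used.

0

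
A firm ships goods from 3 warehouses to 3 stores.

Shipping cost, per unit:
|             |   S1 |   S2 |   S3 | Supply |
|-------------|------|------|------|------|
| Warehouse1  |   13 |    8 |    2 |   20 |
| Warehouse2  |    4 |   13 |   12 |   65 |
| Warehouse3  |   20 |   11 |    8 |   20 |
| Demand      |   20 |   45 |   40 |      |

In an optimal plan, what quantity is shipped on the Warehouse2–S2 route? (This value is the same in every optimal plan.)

45

Solving gives:
  Warehouse1->S3: 20 × 2 = 40
  Warehouse2->S1: 20 × 4 = 80
  Warehouse2->S2: 45 × 13 = 585
  Warehouse3->S3: 20 × 8 = 160
Total cost = 865.
So Warehouse2→S2 carries 45 units.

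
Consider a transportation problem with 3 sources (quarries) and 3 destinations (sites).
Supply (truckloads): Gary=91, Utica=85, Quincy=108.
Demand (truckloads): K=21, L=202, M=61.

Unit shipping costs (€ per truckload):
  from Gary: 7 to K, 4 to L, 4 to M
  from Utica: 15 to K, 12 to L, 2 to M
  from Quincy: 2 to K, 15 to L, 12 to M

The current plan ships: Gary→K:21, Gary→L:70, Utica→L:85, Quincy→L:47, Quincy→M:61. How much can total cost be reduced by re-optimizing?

Current plan cost = 21·7 + 70·4 + 85·12 + 47·15 + 61·12 = €2884.
Optimal plan:
  Gary to L: 91 × €4 = €364
  Utica to L: 24 × €12 = €288
  Utica to M: 61 × €2 = €122
  Quincy to K: 21 × €2 = €42
  Quincy to L: 87 × €15 = €1305
Optimal cost = €2121.
Saving = 2884 − 2121 = €763.

763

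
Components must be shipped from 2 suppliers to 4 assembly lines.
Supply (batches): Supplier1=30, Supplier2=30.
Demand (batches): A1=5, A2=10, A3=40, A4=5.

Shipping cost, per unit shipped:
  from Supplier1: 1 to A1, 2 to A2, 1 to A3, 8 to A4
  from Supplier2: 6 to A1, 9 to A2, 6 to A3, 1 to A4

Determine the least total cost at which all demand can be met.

Optimal allocation:
  Supplier1→A1: 5 × 1 = 5
  Supplier1→A2: 10 × 2 = 20
  Supplier1→A3: 15 × 1 = 15
  Supplier2→A3: 25 × 6 = 150
  Supplier2→A4: 5 × 1 = 5
Total = 5 + 20 + 15 + 150 + 5 = 195.

195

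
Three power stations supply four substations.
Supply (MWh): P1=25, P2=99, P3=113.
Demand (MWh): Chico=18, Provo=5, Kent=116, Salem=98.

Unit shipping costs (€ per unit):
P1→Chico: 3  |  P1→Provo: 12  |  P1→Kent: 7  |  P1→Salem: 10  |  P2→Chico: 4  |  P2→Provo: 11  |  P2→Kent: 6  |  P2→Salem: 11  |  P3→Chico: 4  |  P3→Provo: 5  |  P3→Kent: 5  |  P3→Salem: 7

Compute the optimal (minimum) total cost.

1458

A cheapest plan:
  P1 to Chico: 18 × €3 = €54
  P1 to Kent: 7 × €7 = €49
  P2 to Kent: 99 × €6 = €594
  P3 to Provo: 5 × €5 = €25
  P3 to Kent: 10 × €5 = €50
  P3 to Salem: 98 × €7 = €686
Total = 54 + 49 + 594 + 25 + 50 + 686 = €1458.
(Supply check: P1 ships 25; P2 ships 99; P3 ships 113.)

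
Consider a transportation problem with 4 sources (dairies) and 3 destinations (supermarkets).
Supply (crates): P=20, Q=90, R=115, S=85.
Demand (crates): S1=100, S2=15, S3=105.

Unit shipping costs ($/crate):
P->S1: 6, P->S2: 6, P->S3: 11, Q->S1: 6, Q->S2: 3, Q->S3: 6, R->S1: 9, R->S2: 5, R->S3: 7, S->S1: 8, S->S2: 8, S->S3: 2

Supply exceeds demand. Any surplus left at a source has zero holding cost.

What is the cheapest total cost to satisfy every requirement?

965

A cheapest plan:
  P->S1: 20 × $6 = $120
  Q->S1: 80 × $6 = $480
  Q->S2: 10 × $3 = $30
  R->S2: 5 × $5 = $25
  R->S3: 20 × $7 = $140
  S->S3: 85 × $2 = $170
Total = 120 + 480 + 30 + 25 + 140 + 170 = $965.
(Supply check: P ships 20; Q ships 90; R ships 25; S ships 85.)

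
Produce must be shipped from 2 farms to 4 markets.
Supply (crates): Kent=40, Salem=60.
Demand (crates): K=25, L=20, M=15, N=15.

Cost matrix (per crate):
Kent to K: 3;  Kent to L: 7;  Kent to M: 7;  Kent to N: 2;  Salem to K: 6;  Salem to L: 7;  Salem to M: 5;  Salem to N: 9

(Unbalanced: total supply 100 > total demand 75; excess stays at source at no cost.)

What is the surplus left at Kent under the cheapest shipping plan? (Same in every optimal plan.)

An optimal plan:
  Kent to K: 25 × 3 = 75
  Kent to N: 15 × 2 = 30
  Salem to L: 20 × 7 = 140
  Salem to M: 15 × 5 = 75
Total cost = 320.
Kent ships 40 of its 40, leaving 0.

0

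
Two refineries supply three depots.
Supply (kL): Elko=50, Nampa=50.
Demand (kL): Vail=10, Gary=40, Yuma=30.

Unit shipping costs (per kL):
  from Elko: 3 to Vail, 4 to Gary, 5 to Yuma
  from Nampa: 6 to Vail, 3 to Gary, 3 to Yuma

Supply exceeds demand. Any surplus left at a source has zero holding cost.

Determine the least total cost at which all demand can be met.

260

One minimum-cost allocation:
  Elko->Vail: 10 × 3 = 30
  Elko->Gary: 20 × 4 = 80
  Nampa->Gary: 20 × 3 = 60
  Nampa->Yuma: 30 × 3 = 90
Total = 30 + 80 + 60 + 90 = 260.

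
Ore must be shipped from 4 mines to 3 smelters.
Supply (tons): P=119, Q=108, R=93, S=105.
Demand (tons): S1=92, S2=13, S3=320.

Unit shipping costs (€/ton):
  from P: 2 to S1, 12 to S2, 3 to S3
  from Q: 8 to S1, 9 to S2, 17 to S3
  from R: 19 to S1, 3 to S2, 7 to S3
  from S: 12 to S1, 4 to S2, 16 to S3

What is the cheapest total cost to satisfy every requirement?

An optimal shipping plan:
  P–S3: 119 × €3 = €357
  Q–S1: 92 × €8 = €736
  Q–S3: 16 × €17 = €272
  R–S3: 93 × €7 = €651
  S–S2: 13 × €4 = €52
  S–S3: 92 × €16 = €1472
Total = 357 + 736 + 272 + 651 + 52 + 1472 = €3540.
(Supply check: P ships 119; Q ships 108; R ships 93; S ships 105.)

3540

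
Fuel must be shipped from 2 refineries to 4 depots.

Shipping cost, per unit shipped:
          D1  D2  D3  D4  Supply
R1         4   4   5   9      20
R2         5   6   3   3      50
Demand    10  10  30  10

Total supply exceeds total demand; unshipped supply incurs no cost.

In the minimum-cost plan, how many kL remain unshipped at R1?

Minimum-cost shipments:
  R1 to D1: 10 × 4 = 40
  R1 to D2: 10 × 4 = 40
  R2 to D3: 30 × 3 = 90
  R2 to D4: 10 × 3 = 30
Total cost = 200.
R1 ships 20 of its 20, leaving 0.

0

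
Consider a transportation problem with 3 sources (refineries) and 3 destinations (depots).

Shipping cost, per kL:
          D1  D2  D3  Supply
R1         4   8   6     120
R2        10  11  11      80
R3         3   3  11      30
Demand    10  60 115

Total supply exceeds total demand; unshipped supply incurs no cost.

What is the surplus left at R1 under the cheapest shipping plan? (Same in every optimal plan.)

0

An optimal plan:
  R1 to D1: 10 kL
  R1 to D3: 110 kL
  R2 to D2: 30 kL
  R2 to D3: 5 kL
  R3 to D2: 30 kL
Total cost = 1175.
R1 ships 120 of its 120, leaving 0.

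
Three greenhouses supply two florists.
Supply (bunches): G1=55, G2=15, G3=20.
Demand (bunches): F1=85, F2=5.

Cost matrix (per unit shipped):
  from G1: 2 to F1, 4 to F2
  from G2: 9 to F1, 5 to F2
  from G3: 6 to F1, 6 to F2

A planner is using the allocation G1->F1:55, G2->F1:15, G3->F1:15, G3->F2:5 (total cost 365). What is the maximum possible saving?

20

Current plan cost = 55·2 + 15·9 + 15·6 + 5·6 = 365.
Optimal plan:
  G1–F1: 55 × 2 = 110
  G2–F1: 10 × 9 = 90
  G2–F2: 5 × 5 = 25
  G3–F1: 20 × 6 = 120
Optimal cost = 345.
Saving = 365 − 345 = 20.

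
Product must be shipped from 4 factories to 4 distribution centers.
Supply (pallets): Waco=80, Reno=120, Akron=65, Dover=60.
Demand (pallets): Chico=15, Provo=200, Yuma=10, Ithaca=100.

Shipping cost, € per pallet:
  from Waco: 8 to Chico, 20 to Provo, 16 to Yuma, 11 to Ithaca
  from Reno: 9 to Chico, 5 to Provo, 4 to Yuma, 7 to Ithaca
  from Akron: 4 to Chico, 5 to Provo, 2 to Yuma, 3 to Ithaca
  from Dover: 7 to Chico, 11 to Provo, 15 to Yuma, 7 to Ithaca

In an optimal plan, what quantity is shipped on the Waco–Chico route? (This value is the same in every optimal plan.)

15

Optimal shipments:
  Waco–Chico: 15 × €8 = €120
  Waco–Ithaca: 65 × €11 = €715
  Reno–Provo: 120 × €5 = €600
  Akron–Provo: 55 × €5 = €275
  Akron–Yuma: 10 × €2 = €20
  Dover–Provo: 25 × €11 = €275
  Dover–Ithaca: 35 × €7 = €245
Total cost = €2250.
So Waco→Chico carries 15 pallets.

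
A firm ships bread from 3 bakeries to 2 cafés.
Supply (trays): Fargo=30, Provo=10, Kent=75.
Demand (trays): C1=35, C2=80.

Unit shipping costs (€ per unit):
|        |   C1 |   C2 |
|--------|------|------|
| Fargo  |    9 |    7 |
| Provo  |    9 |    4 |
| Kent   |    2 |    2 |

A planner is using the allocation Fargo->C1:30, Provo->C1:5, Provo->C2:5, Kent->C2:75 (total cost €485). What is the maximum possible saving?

85

Current plan cost = 30·9 + 5·9 + 5·4 + 75·2 = €485.
Optimal plan:
  Fargo–C2: 30 trays
  Provo–C2: 10 trays
  Kent–C1: 35 trays
  Kent–C2: 40 trays
Optimal cost = €400.
Saving = 485 − 400 = €85.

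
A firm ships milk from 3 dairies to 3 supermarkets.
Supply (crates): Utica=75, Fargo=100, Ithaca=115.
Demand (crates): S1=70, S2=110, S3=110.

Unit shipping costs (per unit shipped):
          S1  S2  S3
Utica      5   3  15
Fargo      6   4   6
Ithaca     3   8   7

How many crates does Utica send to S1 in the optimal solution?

0

Optimal shipments:
  Utica to S2: 75 × 3 = 225
  Fargo to S2: 35 × 4 = 140
  Fargo to S3: 65 × 6 = 390
  Ithaca to S1: 70 × 3 = 210
  Ithaca to S3: 45 × 7 = 315
Total cost = 1280.
The route Utica→S1 is not used.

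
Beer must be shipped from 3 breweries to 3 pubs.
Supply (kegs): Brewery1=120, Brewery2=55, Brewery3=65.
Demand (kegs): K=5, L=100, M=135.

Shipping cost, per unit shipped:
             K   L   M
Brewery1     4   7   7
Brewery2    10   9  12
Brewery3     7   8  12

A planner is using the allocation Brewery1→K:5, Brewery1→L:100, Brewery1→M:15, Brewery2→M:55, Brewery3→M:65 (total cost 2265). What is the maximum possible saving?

370

Current plan cost = 5·4 + 100·7 + 15·7 + 55·12 + 65·12 = 2265.
Optimal plan:
  Brewery1 to M: 120 × 7 = 840
  Brewery2 to L: 40 × 9 = 360
  Brewery2 to M: 15 × 12 = 180
  Brewery3 to K: 5 × 7 = 35
  Brewery3 to L: 60 × 8 = 480
Optimal cost = 1895.
Saving = 2265 − 1895 = 370.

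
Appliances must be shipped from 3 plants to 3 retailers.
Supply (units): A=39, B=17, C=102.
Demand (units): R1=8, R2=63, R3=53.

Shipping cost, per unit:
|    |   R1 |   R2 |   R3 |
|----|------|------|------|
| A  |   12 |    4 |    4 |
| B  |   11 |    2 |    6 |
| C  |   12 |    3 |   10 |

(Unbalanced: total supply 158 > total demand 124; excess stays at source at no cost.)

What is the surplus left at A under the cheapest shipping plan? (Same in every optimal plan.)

0

An optimal plan:
  A to R3: 39 × 4 = 156
  B to R1: 3 × 11 = 33
  B to R3: 14 × 6 = 84
  C to R1: 5 × 12 = 60
  C to R2: 63 × 3 = 189
Total cost = 522.
A ships 39 of its 39, leaving 0.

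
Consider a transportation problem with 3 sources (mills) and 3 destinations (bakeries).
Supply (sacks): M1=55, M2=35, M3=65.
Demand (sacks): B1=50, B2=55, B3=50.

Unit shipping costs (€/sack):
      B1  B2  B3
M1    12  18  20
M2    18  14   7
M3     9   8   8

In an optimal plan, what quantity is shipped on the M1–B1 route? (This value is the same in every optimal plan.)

50

Solving gives:
  M1–B1: 50 sacks
  M1–B2: 5 sacks
  M2–B3: 35 sacks
  M3–B2: 50 sacks
  M3–B3: 15 sacks
Total cost = €1455.
So M1→B1 carries 50 sacks.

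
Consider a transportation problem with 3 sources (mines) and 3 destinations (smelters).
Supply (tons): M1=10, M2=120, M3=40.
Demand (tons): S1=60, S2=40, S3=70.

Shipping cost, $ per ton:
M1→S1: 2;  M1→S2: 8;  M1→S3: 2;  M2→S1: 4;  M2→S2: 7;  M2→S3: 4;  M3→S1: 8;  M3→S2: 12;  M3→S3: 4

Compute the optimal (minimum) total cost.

One minimum-cost allocation:
  M1 to S3: 10 × $2 = $20
  M2 to S1: 60 × $4 = $240
  M2 to S2: 40 × $7 = $280
  M2 to S3: 20 × $4 = $80
  M3 to S3: 40 × $4 = $160
Total = 20 + 240 + 280 + 80 + 160 = $780.

780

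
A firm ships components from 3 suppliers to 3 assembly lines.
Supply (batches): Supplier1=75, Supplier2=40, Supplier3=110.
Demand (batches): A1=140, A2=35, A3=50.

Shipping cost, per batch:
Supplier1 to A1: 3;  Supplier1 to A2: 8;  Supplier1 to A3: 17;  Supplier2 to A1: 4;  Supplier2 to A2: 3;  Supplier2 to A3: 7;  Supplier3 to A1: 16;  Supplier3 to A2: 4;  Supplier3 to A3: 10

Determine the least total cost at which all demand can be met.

1425

An optimal shipping plan:
  Supplier1 to A1: 75 batches
  Supplier2 to A1: 40 batches
  Supplier3 to A1: 25 batches
  Supplier3 to A2: 35 batches
  Supplier3 to A3: 50 batches
Total cost = 1425.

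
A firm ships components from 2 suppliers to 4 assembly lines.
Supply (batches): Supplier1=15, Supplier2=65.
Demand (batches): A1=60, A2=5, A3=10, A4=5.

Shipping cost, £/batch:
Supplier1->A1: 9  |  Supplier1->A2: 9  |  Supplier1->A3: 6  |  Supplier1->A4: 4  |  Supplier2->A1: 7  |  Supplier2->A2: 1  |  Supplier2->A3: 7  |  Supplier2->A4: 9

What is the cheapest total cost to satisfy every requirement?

505

Optimal allocation:
  Supplier1–A3: 10 × £6 = £60
  Supplier1–A4: 5 × £4 = £20
  Supplier2–A1: 60 × £7 = £420
  Supplier2–A2: 5 × £1 = £5
Total = 60 + 20 + 420 + 5 = £505.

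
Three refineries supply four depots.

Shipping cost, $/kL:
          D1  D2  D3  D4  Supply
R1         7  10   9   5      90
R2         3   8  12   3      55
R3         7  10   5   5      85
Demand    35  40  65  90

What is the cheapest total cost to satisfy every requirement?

1240

One minimum-cost allocation:
  R1–D2: 40 × $10 = $400
  R1–D4: 50 × $5 = $250
  R2–D1: 35 × $3 = $105
  R2–D4: 20 × $3 = $60
  R3–D3: 65 × $5 = $325
  R3–D4: 20 × $5 = $100
Total = 400 + 250 + 105 + 60 + 325 + 100 = $1240.
(Supply check: R1 ships 90; R2 ships 55; R3 ships 85.)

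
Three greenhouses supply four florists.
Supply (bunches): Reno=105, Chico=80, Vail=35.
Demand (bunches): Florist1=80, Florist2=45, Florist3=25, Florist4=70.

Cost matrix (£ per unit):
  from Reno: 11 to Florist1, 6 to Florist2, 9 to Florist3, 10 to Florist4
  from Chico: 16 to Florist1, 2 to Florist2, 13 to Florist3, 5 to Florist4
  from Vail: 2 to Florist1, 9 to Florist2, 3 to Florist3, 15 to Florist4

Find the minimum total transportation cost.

A cheapest plan:
  Reno–Florist1: 45 × £11 = £495
  Reno–Florist2: 35 × £6 = £210
  Reno–Florist3: 25 × £9 = £225
  Chico–Florist2: 10 × £2 = £20
  Chico–Florist4: 70 × £5 = £350
  Vail–Florist1: 35 × £2 = £70
Total = 495 + 210 + 225 + 20 + 350 + 70 = £1370.

1370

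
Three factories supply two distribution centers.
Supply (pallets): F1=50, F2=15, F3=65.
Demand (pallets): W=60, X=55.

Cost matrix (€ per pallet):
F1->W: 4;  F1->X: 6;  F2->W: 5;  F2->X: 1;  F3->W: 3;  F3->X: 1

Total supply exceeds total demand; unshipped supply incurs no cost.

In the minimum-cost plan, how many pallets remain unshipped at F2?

0

Minimum-cost shipments:
  F1 to W: 35 × €4 = €140
  F2 to X: 15 × €1 = €15
  F3 to W: 25 × €3 = €75
  F3 to X: 40 × €1 = €40
Total cost = €270.
F2 ships 15 of its 15, leaving 0.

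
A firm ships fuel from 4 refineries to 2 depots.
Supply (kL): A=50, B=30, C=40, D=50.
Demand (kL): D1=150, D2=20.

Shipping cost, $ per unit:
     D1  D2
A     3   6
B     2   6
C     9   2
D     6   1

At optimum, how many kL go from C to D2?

20

The minimum-cost plan:
  A->D1: 50 × $3 = $150
  B->D1: 30 × $2 = $60
  C->D1: 20 × $9 = $180
  C->D2: 20 × $2 = $40
  D->D1: 50 × $6 = $300
Total cost = $730.
So C→D2 carries 20 kL.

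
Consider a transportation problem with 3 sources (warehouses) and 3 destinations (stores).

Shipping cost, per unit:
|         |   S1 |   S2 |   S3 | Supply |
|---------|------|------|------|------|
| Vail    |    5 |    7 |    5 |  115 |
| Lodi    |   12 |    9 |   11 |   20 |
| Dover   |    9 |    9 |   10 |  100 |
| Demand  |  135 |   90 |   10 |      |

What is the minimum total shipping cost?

An optimal shipping plan:
  Vail to S1: 105 units
  Vail to S3: 10 units
  Lodi to S2: 20 units
  Dover to S1: 30 units
  Dover to S2: 70 units
Total cost = 1655.
(Supply check: Vail ships 115; Lodi ships 20; Dover ships 100.)

1655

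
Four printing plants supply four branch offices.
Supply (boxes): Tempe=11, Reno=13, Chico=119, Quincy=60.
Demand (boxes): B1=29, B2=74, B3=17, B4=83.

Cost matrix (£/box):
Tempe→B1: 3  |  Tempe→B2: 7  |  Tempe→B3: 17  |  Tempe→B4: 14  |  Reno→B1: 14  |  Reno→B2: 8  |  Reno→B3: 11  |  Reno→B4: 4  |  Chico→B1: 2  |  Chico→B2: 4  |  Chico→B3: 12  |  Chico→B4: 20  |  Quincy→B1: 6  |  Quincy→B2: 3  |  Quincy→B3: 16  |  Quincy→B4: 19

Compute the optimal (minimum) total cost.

1884

Optimal allocation:
  Tempe->B4: 11 × £14 = £154
  Reno->B4: 13 × £4 = £52
  Chico->B1: 29 × £2 = £58
  Chico->B2: 73 × £4 = £292
  Chico->B3: 17 × £12 = £204
  Quincy->B2: 1 × £3 = £3
  Quincy->B4: 59 × £19 = £1121
Total = 154 + 52 + 58 + 292 + 204 + 3 + 1121 = £1884.
(Supply check: Tempe ships 11; Reno ships 13; Chico ships 119; Quincy ships 60.)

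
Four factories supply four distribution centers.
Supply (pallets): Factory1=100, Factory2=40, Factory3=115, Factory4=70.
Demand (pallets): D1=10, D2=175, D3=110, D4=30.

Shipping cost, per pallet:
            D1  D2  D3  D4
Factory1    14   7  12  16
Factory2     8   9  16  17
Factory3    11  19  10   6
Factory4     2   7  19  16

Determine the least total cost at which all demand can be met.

A cheapest plan:
  Factory1→D2: 75 pallets
  Factory1→D3: 25 pallets
  Factory2→D2: 40 pallets
  Factory3→D3: 85 pallets
  Factory3→D4: 30 pallets
  Factory4→D1: 10 pallets
  Factory4→D2: 60 pallets
Total cost = 2655.

2655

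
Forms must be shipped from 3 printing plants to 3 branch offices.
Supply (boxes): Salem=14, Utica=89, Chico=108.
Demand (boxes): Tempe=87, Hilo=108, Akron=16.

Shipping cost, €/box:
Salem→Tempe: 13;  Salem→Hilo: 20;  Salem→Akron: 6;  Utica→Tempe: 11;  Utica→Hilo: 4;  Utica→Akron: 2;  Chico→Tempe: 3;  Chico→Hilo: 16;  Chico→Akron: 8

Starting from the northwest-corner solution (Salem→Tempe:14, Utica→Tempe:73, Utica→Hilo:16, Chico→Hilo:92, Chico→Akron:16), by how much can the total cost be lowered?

1628

Current plan cost = 14·13 + 73·11 + 16·4 + 92·16 + 16·8 = €2649.
Optimal plan:
  Salem→Akron: 14 × €6 = €84
  Utica→Hilo: 89 × €4 = €356
  Chico→Tempe: 87 × €3 = €261
  Chico→Hilo: 19 × €16 = €304
  Chico→Akron: 2 × €8 = €16
Optimal cost = €1021.
Saving = 2649 − 1021 = €1628.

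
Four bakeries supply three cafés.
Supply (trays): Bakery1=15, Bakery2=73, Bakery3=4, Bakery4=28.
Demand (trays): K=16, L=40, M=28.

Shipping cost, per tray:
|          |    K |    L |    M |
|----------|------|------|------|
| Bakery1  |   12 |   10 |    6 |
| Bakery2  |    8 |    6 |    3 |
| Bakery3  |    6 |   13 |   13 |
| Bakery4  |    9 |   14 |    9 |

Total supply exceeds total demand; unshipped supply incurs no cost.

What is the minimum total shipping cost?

451

One minimum-cost allocation:
  Bakery2->K: 5 × 8 = 40
  Bakery2->L: 40 × 6 = 240
  Bakery2->M: 28 × 3 = 84
  Bakery3->K: 4 × 6 = 24
  Bakery4->K: 7 × 9 = 63
Total = 40 + 240 + 84 + 24 + 63 = 451.
(Supply check: Bakery1 ships 0; Bakery2 ships 73; Bakery3 ships 4; Bakery4 ships 7.)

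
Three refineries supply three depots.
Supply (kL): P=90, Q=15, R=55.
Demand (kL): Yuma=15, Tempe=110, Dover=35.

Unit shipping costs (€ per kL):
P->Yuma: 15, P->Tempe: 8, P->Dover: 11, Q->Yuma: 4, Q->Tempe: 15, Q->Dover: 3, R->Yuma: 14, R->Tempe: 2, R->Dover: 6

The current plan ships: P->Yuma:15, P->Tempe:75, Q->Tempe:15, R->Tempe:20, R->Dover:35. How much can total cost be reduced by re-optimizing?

305

Current plan cost = 15·15 + 75·8 + 15·15 + 20·2 + 35·6 = €1300.
Optimal plan:
  P→Tempe: 55 × €8 = €440
  P→Dover: 35 × €11 = €385
  Q→Yuma: 15 × €4 = €60
  R→Tempe: 55 × €2 = €110
Optimal cost = €995.
Saving = 1300 − 995 = €305.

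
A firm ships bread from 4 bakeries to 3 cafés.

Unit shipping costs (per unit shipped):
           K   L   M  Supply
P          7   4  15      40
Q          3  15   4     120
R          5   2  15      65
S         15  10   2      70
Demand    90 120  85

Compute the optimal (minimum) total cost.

940

One minimum-cost allocation:
  P→L: 40 × 4 = 160
  Q→K: 90 × 3 = 270
  Q→M: 30 × 4 = 120
  R→L: 65 × 2 = 130
  S→L: 15 × 10 = 150
  S→M: 55 × 2 = 110
Total = 160 + 270 + 120 + 130 + 150 + 110 = 940.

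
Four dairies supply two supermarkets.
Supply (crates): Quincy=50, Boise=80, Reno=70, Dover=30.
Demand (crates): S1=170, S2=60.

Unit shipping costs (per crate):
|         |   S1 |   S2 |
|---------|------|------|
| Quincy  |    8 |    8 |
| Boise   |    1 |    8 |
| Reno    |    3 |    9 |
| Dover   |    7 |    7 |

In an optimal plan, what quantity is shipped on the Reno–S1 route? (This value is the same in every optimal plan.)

Optimal shipments:
  Quincy to S1: 20 × 8 = 160
  Quincy to S2: 30 × 8 = 240
  Boise to S1: 80 × 1 = 80
  Reno to S1: 70 × 3 = 210
  Dover to S2: 30 × 7 = 210
Total cost = 900.
So Reno→S1 carries 70 crates.

70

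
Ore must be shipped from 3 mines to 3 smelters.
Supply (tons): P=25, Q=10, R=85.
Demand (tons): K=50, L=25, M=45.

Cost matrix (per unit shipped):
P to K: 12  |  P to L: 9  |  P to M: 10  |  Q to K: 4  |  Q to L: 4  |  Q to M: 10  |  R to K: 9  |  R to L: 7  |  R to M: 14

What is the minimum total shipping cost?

A cheapest plan:
  P→M: 25 × 10 = 250
  Q→K: 10 × 4 = 40
  R→K: 40 × 9 = 360
  R→L: 25 × 7 = 175
  R→M: 20 × 14 = 280
Total = 250 + 40 + 360 + 175 + 280 = 1105.

1105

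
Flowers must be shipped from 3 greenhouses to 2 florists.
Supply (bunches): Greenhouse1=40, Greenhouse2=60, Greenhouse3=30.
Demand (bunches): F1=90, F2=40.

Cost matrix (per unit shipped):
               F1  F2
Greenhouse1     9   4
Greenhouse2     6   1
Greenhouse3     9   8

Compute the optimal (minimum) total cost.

One minimum-cost allocation:
  Greenhouse1–F1: 40 × 9 = 360
  Greenhouse2–F1: 20 × 6 = 120
  Greenhouse2–F2: 40 × 1 = 40
  Greenhouse3–F1: 30 × 9 = 270
Total = 360 + 120 + 40 + 270 = 790.
(Supply check: Greenhouse1 ships 40; Greenhouse2 ships 60; Greenhouse3 ships 30.)

790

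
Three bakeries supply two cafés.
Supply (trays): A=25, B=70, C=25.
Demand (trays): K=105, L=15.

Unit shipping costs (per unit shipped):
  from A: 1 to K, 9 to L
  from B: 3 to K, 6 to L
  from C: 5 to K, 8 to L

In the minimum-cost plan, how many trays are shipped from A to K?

Solving gives:
  A->K: 25 × 1 = 25
  B->K: 70 × 3 = 210
  C->K: 10 × 5 = 50
  C->L: 15 × 8 = 120
Total cost = 405.
So A→K carries 25 trays.

25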